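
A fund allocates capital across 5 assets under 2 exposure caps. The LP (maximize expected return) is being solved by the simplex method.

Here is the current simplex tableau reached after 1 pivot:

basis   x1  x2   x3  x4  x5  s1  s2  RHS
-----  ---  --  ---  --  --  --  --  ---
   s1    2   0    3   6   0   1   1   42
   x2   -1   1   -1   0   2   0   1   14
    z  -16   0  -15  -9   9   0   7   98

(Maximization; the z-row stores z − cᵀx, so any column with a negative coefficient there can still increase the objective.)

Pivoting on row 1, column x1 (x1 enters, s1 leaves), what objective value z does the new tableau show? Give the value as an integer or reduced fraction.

Minimum ratio for x1: 42/2 = 21.
z changes by −(z-row coeff of x1)·ratio = −(-16)·21 = 336.
New z = 98 + 336 = 434.

434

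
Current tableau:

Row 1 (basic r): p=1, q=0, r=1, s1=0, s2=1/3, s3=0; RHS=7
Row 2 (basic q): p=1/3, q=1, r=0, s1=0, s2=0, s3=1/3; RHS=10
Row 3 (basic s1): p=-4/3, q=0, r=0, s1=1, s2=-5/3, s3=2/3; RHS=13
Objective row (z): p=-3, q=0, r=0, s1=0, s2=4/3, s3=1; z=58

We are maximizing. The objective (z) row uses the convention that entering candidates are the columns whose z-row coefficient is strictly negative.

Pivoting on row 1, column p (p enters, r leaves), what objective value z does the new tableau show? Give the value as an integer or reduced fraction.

79

Minimum ratio for p: 7/1 = 7.
z changes by −(z-row coeff of p)·ratio = −(-3)·7 = 21.
New z = 58 + 21 = 79.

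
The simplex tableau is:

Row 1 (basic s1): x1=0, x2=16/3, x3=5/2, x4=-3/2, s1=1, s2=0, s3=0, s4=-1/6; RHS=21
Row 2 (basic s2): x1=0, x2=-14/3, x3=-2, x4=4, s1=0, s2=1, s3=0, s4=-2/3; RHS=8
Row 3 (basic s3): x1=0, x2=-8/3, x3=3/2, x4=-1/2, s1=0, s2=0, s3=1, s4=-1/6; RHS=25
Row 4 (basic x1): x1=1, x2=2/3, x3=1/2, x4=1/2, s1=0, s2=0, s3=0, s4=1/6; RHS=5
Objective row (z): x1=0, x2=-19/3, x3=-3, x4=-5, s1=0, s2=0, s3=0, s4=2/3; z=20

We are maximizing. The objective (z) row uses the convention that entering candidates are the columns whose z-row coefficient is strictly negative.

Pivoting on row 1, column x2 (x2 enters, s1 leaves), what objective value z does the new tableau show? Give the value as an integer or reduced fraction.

719/16

Minimum ratio for x2: 21/(16/3) = 63/16.
z changes by −(z-row coeff of x2)·ratio = −(-19/3)·(63/16) = 399/16.
New z = 20 + (399/16) = 719/16.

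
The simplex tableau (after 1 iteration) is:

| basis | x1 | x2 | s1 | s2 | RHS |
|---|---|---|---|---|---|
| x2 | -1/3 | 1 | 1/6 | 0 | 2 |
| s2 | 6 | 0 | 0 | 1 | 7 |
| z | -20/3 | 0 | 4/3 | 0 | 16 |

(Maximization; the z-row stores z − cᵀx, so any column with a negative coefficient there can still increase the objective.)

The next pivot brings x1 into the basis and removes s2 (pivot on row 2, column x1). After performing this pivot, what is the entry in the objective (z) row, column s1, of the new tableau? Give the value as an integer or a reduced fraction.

Pivot element is row 2, column x1: 6.
Normalize row 2: new (row 2, s1) = 0/6 = 0.
z-row ← z-row − (-20/3)·(new row 2): 4/3 − (-20/3)·0 = 4/3.

4/3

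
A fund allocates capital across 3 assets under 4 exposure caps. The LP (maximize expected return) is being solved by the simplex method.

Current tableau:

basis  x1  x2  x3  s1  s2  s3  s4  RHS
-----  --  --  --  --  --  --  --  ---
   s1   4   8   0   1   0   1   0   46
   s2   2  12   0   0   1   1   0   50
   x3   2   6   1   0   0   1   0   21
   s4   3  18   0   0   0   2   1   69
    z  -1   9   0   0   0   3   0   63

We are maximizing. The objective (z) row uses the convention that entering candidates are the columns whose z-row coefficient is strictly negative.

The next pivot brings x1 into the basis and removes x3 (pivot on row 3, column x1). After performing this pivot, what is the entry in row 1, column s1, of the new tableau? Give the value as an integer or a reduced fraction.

Pivot element is row 3, column x1: 2.
Normalize row 3: new (row 3, s1) = 0/2 = 0.
row 1 ← row 1 − 4·(new row 3): 1 − 4·0 = 1.

1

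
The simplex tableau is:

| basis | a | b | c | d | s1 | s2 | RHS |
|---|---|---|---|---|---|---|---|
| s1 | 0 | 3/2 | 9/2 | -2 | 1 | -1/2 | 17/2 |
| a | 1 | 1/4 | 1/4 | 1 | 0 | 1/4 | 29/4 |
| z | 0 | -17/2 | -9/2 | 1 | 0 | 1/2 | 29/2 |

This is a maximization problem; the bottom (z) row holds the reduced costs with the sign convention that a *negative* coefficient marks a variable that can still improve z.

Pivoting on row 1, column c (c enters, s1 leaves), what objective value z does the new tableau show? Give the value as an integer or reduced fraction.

23

Minimum ratio for c: (17/2)/(9/2) = 17/9.
z changes by −(z-row coeff of c)·ratio = −(-9/2)·(17/9) = 17/2.
New z = 29/2 + (17/2) = 23.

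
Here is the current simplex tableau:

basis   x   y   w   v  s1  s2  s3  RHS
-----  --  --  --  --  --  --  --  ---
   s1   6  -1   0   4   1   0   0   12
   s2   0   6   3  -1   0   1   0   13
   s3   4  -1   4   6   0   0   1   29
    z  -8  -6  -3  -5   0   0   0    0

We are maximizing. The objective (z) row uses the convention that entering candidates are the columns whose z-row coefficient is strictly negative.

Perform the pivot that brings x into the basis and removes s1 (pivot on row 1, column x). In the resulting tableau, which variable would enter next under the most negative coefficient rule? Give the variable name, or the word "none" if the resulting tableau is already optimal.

Pivot element 6. New z-row = old z-row − (-8)·(row 1/6).
Updated z-row coefficients: x: 0, y: -22/3, w: -3, v: 1/3, s1: 4/3, s2: 0, s3: 0.
The most negative is -22/3 in column y, so y would enter next.

y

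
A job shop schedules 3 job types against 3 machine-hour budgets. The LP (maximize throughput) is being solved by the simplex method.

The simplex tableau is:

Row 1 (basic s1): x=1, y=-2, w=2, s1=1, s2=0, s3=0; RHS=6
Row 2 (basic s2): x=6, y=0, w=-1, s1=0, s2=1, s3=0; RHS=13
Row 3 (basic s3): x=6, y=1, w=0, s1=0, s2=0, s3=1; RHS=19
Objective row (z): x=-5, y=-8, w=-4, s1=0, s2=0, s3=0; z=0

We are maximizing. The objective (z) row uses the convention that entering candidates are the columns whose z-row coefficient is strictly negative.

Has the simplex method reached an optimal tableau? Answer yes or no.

no

Column x has objective-row coefficient -5, which is negative; an improving pivot exists, so not yet optimal.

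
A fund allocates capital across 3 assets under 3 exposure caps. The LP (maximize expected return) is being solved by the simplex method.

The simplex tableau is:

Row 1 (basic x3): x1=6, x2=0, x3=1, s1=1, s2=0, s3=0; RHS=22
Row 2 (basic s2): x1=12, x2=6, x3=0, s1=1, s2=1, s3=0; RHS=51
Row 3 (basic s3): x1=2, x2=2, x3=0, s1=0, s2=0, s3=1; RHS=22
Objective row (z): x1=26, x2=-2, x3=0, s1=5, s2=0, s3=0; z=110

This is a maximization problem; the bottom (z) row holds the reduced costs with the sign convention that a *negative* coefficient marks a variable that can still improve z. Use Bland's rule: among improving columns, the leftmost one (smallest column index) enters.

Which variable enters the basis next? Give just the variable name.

Objective-row coefficients: x1: 26, x2: -2, x3: 0, s1: 5, s2: 0, s3: 0.
Improving columns: x2. Bland's rule picks the smallest column index → x2.

x2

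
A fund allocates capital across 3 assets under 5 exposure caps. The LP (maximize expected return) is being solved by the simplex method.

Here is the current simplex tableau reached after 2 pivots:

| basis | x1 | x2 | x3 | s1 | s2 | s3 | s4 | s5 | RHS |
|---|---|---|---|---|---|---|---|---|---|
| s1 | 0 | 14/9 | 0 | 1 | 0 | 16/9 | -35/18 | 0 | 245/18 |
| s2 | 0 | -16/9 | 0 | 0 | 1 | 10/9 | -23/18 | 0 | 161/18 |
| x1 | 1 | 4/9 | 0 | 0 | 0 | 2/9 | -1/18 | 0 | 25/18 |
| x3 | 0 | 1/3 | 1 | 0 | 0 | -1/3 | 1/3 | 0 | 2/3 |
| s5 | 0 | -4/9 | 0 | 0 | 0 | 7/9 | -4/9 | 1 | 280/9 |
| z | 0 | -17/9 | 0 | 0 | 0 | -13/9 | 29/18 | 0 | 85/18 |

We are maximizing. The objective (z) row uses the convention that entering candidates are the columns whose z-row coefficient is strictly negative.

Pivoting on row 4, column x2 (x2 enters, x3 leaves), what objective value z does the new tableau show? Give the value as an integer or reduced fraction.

17/2

Minimum ratio for x2: (2/3)/(1/3) = 2.
z changes by −(z-row coeff of x2)·ratio = −(-17/9)·2 = 34/9.
New z = 85/18 + (34/9) = 17/2.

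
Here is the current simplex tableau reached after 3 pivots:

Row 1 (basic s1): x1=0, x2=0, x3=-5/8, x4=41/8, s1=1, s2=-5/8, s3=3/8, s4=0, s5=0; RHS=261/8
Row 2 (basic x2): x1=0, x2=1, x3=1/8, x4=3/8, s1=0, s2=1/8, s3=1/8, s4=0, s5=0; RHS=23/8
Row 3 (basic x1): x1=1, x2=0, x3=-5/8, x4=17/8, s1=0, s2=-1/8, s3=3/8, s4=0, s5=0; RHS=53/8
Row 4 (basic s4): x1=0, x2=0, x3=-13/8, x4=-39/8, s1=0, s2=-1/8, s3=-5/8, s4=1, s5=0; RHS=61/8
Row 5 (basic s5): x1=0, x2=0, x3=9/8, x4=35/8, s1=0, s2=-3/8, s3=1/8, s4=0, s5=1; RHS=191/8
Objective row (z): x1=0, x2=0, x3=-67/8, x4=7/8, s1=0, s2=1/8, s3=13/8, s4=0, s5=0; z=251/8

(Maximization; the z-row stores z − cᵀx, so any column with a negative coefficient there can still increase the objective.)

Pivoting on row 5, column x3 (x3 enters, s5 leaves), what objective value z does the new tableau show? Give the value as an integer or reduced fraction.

Minimum ratio for x3: (191/8)/(9/8) = 191/9.
z changes by −(z-row coeff of x3)·ratio = −(-67/8)·(191/9) = 12797/72.
New z = 251/8 + (12797/72) = 1882/9.

1882/9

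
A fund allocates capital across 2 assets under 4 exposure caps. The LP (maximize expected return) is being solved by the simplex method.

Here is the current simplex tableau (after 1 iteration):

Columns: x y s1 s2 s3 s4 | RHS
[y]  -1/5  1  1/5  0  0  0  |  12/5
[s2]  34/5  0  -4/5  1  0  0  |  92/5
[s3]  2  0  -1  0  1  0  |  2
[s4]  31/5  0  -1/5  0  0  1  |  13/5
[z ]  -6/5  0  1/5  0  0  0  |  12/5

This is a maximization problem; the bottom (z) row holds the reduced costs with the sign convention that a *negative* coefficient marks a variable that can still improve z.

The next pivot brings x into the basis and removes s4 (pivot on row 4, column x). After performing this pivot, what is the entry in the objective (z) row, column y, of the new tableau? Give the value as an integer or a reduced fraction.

0

Pivot element is row 4, column x: 31/5.
Normalize row 4: new (row 4, y) = 0/(31/5) = 0.
z-row ← z-row − (-6/5)·(new row 4): 0 − (-6/5)·0 = 0.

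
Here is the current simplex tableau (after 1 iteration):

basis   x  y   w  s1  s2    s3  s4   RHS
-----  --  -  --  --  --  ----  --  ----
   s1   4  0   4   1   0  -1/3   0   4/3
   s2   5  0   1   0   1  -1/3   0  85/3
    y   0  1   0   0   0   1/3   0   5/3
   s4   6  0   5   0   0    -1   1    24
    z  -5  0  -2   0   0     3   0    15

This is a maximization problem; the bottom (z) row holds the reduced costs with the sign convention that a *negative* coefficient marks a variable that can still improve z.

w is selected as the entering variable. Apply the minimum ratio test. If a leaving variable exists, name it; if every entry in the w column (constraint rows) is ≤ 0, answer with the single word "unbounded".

Ratios: row 1 (s1): (4/3)/4 = 1/3; row 2 (s2): (85/3)/1 = 85/3; row 3 (y): entry 0 ≤ 0, skip; row 4 (s4): 24/5 = 24/5.
Minimum ratio is in the s1 row, so s1 leaves.

s1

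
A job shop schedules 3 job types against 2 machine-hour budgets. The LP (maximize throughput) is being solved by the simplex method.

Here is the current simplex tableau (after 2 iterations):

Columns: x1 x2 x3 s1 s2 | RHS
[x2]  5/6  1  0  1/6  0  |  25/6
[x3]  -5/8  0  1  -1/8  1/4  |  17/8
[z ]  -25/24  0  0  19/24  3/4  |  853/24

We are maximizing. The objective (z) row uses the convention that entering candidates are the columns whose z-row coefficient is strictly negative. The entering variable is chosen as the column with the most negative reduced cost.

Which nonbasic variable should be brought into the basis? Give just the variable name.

x1

Objective-row coefficients: x1: -25/24, x2: 0, x3: 0, s1: 19/24, s2: 3/4.
The most negative is -25/24 in column x1, so x1 enters.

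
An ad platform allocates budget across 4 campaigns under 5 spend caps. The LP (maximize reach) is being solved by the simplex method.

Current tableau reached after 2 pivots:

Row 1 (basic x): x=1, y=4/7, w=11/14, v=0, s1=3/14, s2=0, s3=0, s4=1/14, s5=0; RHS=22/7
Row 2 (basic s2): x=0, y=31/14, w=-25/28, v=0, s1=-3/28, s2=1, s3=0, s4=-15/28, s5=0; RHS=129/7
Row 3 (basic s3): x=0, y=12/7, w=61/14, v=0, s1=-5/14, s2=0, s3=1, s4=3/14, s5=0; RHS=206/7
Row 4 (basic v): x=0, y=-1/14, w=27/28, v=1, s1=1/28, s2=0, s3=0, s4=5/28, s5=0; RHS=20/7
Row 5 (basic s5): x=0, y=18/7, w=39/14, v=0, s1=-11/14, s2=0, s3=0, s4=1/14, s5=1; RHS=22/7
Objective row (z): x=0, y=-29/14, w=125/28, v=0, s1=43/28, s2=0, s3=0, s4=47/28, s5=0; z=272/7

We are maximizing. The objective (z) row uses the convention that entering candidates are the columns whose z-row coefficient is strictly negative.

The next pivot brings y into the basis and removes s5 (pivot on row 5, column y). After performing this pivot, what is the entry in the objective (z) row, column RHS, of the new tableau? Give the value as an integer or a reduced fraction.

Pivot element is row 5, column y: 18/7.
Normalize row 5: new (row 5, RHS) = (22/7)/(18/7) = 11/9.
z-row ← z-row − (-29/14)·(new row 5): 272/7 − (-29/14)·(11/9) = 745/18.

745/18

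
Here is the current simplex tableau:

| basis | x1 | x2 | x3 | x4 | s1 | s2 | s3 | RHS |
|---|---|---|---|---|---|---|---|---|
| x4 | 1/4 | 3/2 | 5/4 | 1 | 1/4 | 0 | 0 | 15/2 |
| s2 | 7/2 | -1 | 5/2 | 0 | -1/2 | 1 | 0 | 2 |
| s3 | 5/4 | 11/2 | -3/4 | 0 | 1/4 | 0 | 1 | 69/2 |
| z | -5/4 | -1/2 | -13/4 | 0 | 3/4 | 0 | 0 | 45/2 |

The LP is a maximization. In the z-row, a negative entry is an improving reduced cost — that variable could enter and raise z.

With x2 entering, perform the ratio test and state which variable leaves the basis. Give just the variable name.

x4

Ratios: row 1 (x4): (15/2)/(3/2) = 5; row 2 (s2): entry -1 ≤ 0, skip; row 3 (s3): (69/2)/(11/2) = 69/11.
Minimum ratio 5 is in the x4 row, so x4 leaves.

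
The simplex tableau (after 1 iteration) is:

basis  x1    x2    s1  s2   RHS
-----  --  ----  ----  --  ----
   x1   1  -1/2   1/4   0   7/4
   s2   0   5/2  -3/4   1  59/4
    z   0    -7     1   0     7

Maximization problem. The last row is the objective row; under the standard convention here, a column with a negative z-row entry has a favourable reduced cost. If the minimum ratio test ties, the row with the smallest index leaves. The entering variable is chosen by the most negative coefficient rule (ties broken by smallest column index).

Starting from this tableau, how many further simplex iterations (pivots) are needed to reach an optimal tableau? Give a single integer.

pivot: x2 in, s2 out → z = 483/10
pivot: s1 in, x1 out → z = 100
No improving column remains; optimal.

2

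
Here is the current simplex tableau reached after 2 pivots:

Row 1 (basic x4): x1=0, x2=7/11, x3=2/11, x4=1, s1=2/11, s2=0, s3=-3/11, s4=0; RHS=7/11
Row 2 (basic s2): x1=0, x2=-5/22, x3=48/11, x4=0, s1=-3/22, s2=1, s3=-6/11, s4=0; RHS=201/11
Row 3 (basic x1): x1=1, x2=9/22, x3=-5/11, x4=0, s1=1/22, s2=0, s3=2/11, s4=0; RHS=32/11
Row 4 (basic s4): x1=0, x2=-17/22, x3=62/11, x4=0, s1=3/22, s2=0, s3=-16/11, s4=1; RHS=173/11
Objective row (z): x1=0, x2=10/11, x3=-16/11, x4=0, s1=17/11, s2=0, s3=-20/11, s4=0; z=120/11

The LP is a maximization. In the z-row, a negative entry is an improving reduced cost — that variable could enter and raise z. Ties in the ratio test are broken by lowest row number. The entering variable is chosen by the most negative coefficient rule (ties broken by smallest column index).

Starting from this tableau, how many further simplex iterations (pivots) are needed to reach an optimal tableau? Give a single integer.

2

pivot: s3 in, x1 out → z = 40
pivot: x3 in, s2 out → z = 94
No improving column remains; optimal.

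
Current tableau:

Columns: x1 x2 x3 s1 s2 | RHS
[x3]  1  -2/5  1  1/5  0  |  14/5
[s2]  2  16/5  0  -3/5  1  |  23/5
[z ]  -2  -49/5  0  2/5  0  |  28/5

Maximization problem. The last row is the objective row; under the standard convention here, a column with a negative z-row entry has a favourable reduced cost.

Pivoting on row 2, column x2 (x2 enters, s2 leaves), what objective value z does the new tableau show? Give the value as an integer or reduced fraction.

315/16

Minimum ratio for x2: (23/5)/(16/5) = 23/16.
z changes by −(z-row coeff of x2)·ratio = −(-49/5)·(23/16) = 1127/80.
New z = 28/5 + (1127/80) = 315/16.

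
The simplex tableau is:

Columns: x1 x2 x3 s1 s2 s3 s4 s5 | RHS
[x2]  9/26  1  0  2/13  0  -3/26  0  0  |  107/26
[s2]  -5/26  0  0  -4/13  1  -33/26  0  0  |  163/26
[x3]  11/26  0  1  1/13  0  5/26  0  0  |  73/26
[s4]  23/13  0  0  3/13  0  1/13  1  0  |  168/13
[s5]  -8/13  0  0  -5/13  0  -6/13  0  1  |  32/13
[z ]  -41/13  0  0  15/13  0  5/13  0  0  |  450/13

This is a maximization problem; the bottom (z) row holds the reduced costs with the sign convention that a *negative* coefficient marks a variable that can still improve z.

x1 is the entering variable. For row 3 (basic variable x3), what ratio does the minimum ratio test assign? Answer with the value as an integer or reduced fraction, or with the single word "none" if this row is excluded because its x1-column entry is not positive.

Ratio = RHS / (x1 entry) = (73/26) / (11/26) = 73/11.

73/11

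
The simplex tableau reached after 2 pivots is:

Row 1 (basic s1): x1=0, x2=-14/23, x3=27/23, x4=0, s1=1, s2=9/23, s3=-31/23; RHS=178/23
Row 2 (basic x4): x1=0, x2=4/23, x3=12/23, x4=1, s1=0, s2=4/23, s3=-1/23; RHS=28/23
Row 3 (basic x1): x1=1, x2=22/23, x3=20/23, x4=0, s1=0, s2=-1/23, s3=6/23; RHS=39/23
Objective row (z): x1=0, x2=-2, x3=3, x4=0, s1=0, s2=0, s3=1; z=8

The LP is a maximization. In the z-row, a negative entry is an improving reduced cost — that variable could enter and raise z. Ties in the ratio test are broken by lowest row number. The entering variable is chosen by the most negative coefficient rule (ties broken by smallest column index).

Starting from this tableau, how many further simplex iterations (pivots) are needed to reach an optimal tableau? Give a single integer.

2

pivot: x2 in, x1 out → z = 127/11
pivot: s2 in, x4 out → z = 12
No improving column remains; optimal.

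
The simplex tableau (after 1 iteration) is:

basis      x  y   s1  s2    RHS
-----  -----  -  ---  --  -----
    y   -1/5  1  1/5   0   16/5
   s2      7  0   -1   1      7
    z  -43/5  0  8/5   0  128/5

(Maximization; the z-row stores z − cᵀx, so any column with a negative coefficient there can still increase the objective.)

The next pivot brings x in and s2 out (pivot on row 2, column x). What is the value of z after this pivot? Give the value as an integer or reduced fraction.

Minimum ratio for x: 7/7 = 1.
z changes by −(z-row coeff of x)·ratio = −(-43/5)·1 = 43/5.
New z = 128/5 + (43/5) = 171/5.

171/5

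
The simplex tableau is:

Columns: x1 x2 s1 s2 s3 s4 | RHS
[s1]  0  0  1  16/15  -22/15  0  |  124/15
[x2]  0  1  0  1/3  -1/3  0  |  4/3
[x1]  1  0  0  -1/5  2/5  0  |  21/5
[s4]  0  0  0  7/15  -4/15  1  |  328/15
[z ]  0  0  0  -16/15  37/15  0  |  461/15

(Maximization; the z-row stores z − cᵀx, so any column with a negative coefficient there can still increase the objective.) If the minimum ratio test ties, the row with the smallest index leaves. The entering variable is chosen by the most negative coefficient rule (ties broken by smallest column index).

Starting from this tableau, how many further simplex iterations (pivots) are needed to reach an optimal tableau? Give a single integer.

pivot: s2 in, x2 out → z = 35
No improving column remains; optimal.

1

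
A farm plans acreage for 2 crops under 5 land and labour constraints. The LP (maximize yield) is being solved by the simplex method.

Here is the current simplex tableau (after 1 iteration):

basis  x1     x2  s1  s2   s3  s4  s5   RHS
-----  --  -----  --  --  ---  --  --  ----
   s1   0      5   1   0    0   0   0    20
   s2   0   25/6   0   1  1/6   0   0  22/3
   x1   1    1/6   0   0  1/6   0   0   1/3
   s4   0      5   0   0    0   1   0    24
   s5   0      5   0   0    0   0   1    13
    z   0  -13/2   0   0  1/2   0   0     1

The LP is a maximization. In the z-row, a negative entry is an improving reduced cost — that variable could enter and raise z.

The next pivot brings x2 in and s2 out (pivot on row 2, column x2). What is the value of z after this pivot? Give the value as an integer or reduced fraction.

311/25

Minimum ratio for x2: (22/3)/(25/6) = 44/25.
z changes by −(z-row coeff of x2)·ratio = −(-13/2)·(44/25) = 286/25.
New z = 1 + (286/25) = 311/25.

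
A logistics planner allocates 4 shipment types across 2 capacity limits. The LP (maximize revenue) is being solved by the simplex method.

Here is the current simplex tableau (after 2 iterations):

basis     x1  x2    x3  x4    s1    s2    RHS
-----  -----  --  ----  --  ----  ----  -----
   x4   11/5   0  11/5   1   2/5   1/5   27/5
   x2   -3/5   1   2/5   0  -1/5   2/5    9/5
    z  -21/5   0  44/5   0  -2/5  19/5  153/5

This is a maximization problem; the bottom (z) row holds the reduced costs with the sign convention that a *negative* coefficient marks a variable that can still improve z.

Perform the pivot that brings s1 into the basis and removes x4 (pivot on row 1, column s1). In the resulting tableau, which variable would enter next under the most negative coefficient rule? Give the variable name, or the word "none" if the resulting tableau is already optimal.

Pivot element 2/5. New z-row = old z-row − (-2/5)·(row 1/(2/5)).
Updated z-row coefficients: x1: -2, x2: 0, x3: 11, x4: 1, s1: 0, s2: 4.
The most negative is -2 in column x1, so x1 would enter next.

x1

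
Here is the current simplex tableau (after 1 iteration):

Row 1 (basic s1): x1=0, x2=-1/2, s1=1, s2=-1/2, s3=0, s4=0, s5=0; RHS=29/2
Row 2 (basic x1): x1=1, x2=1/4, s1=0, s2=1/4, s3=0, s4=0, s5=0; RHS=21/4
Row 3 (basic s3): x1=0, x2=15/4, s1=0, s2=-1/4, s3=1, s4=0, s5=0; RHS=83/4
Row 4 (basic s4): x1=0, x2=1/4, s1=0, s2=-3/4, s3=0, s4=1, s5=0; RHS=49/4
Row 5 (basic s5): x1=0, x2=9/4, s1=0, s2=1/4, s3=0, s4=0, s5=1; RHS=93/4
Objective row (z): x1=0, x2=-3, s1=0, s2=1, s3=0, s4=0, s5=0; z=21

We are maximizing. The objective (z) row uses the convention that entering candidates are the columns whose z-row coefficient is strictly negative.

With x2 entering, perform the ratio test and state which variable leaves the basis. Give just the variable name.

s3

Ratios: row 1 (s1): entry -1/2 ≤ 0, skip; row 2 (x1): (21/4)/(1/4) = 21; row 3 (s3): (83/4)/(15/4) = 83/15; row 4 (s4): (49/4)/(1/4) = 49; row 5 (s5): (93/4)/(9/4) = 31/3.
Minimum ratio 83/15 is in the s3 row, so s3 leaves.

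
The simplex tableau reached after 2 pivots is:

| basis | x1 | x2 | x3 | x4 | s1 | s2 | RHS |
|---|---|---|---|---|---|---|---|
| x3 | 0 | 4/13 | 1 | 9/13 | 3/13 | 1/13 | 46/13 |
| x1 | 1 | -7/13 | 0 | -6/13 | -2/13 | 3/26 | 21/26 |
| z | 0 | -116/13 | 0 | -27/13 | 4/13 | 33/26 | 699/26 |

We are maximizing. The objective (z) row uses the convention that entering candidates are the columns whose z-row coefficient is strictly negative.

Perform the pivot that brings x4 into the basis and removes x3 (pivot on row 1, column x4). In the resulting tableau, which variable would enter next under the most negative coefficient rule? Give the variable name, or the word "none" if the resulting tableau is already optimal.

Pivot element 9/13. New z-row = old z-row − (-27/13)·(row 1/(9/13)).
Updated z-row coefficients: x1: 0, x2: -8, x3: 3, x4: 0, s1: 1, s2: 3/2.
The most negative is -8 in column x2, so x2 would enter next.

x2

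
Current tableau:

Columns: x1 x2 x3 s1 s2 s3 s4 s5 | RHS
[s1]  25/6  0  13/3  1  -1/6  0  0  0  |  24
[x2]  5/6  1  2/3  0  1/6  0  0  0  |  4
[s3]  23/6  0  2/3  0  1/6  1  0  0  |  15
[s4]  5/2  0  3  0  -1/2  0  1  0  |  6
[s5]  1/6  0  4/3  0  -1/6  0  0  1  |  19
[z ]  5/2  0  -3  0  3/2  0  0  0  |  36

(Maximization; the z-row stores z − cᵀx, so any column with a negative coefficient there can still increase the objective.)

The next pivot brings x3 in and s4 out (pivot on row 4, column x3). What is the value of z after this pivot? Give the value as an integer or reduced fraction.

Minimum ratio for x3: 6/3 = 2.
z changes by −(z-row coeff of x3)·ratio = −(-3)·2 = 6.
New z = 36 + 6 = 42.

42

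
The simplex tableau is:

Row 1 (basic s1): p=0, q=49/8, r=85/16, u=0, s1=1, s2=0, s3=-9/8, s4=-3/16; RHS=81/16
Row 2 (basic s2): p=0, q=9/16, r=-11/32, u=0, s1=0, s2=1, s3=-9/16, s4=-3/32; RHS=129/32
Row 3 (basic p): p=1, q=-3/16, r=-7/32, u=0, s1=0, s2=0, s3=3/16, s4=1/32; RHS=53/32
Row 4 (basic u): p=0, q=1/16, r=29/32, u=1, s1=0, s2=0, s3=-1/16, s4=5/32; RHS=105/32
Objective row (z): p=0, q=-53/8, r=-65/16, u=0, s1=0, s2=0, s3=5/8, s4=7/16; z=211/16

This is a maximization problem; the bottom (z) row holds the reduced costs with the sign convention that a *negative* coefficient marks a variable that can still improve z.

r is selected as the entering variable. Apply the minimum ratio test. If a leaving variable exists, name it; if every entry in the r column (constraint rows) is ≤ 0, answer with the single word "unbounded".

Ratios: row 1 (s1): (81/16)/(85/16) = 81/85; row 2 (s2): entry -11/32 ≤ 0, skip; row 3 (p): entry -7/32 ≤ 0, skip; row 4 (u): (105/32)/(29/32) = 105/29.
Minimum ratio is in the s1 row, so s1 leaves.

s1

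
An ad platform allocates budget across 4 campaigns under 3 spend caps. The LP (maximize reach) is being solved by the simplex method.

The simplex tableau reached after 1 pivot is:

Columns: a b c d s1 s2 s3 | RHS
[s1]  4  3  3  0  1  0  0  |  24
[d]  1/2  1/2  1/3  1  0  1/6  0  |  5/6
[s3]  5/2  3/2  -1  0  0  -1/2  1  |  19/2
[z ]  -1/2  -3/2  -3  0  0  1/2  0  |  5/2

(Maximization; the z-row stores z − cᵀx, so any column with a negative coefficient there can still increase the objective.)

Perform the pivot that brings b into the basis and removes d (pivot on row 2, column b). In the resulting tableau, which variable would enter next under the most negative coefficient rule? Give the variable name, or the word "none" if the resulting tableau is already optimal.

Pivot element 1/2. New z-row = old z-row − (-3/2)·(row 2/(1/2)).
Updated z-row coefficients: a: 1, b: 0, c: -2, d: 3, s1: 0, s2: 1, s3: 0.
The most negative is -2 in column c, so c would enter next.

c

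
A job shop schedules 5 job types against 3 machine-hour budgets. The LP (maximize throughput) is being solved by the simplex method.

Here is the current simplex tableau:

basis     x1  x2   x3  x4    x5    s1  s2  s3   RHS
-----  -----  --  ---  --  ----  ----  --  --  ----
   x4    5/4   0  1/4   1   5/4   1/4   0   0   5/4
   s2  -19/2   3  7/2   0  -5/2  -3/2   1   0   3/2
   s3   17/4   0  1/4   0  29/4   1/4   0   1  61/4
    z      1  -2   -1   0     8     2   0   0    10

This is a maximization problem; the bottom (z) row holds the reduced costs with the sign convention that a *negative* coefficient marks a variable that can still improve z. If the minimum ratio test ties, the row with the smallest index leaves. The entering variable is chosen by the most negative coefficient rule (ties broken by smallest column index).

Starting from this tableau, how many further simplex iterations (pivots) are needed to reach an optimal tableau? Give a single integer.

2

pivot: x2 in, s2 out → z = 11
pivot: x1 in, x4 out → z = 49/3
No improving column remains; optimal.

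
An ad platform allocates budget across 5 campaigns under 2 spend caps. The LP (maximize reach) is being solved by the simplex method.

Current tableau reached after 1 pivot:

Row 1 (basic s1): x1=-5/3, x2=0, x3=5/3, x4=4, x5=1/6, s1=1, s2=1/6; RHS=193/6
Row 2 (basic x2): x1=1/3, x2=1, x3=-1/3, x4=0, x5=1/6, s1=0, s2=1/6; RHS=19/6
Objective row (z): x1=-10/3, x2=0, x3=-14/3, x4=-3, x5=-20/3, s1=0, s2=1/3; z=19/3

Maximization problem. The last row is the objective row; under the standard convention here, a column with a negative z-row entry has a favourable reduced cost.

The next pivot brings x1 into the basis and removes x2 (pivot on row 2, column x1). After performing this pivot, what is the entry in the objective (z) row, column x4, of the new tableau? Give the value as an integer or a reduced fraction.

Pivot element is row 2, column x1: 1/3.
Normalize row 2: new (row 2, x4) = 0/(1/3) = 0.
z-row ← z-row − (-10/3)·(new row 2): -3 − (-10/3)·0 = -3.

-3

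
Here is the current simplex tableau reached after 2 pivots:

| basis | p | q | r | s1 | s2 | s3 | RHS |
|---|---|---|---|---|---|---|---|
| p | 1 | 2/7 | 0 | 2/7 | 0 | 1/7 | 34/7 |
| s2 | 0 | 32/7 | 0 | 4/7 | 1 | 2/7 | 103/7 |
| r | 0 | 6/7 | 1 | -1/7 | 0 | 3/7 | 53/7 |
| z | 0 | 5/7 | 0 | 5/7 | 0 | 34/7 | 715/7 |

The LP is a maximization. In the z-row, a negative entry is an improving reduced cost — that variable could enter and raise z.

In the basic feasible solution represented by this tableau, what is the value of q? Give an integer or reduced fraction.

0

q is nonbasic (not in the basis column), so its value in the current BFS is 0.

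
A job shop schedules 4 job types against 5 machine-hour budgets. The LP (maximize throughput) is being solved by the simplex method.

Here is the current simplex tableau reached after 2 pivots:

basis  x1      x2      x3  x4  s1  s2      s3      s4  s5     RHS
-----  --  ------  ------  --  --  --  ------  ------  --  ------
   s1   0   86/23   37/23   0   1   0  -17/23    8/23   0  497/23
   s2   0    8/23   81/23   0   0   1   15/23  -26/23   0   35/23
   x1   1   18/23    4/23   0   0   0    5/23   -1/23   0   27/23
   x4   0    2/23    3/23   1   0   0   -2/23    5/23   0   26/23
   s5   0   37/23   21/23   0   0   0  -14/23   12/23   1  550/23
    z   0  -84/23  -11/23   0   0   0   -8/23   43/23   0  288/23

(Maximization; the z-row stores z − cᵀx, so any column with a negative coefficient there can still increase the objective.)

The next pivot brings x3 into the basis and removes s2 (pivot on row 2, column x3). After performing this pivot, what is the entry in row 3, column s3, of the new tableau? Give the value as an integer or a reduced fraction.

5/27

Pivot element is row 2, column x3: 81/23.
Normalize row 2: new (row 2, s3) = (15/23)/(81/23) = 5/27.
row 3 ← row 3 − (4/23)·(new row 2): 5/23 − (4/23)·(5/27) = 5/27.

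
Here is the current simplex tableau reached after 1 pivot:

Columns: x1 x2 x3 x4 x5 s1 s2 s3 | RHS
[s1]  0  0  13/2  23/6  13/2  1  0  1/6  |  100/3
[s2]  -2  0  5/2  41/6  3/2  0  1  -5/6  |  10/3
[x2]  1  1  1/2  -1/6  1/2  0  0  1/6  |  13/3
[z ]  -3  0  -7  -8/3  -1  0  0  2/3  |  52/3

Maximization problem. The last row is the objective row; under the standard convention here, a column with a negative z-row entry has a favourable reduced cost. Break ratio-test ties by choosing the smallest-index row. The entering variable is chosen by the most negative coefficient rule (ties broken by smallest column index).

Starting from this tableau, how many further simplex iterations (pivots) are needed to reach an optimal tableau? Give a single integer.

pivot: x3 in, s2 out → z = 80/3
pivot: x1 in, x2 out → z = 1033/21
No improving column remains; optimal.

2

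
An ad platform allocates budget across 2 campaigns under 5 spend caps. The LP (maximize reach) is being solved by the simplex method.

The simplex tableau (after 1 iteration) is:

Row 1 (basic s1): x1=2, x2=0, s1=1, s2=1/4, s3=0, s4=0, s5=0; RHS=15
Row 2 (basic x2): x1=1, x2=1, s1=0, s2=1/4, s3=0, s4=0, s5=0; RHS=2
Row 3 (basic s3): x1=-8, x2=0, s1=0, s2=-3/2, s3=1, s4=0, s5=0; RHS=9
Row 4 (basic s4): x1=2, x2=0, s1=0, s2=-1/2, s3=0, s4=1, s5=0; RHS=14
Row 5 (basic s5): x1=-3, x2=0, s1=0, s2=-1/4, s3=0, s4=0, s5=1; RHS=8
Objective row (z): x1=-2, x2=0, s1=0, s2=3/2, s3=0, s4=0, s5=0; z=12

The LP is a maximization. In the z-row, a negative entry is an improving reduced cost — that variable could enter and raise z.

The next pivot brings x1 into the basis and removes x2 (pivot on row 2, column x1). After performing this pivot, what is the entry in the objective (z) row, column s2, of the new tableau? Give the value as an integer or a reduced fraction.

2

Pivot element is row 2, column x1: 1.
Normalize row 2: new (row 2, s2) = (1/4)/1 = 1/4.
z-row ← z-row − (-2)·(new row 2): 3/2 − (-2)·(1/4) = 2.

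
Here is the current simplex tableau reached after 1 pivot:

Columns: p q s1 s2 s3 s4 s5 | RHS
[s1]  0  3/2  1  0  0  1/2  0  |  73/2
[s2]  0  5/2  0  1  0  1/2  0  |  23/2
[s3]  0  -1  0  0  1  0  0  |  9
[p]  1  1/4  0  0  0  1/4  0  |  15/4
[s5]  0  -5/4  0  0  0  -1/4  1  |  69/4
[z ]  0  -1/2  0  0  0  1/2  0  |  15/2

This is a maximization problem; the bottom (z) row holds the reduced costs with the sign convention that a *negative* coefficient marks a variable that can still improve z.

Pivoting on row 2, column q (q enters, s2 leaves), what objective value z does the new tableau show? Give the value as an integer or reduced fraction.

Minimum ratio for q: (23/2)/(5/2) = 23/5.
z changes by −(z-row coeff of q)·ratio = −(-1/2)·(23/5) = 23/10.
New z = 15/2 + (23/10) = 49/5.

49/5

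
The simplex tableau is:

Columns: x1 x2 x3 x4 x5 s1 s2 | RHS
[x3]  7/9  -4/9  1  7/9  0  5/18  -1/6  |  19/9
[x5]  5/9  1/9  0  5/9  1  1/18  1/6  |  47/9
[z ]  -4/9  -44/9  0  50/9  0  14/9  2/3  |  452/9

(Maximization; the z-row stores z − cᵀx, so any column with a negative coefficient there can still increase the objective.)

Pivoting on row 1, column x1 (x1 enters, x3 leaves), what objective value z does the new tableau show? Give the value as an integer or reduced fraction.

360/7

Minimum ratio for x1: (19/9)/(7/9) = 19/7.
z changes by −(z-row coeff of x1)·ratio = −(-4/9)·(19/7) = 76/63.
New z = 452/9 + (76/63) = 360/7.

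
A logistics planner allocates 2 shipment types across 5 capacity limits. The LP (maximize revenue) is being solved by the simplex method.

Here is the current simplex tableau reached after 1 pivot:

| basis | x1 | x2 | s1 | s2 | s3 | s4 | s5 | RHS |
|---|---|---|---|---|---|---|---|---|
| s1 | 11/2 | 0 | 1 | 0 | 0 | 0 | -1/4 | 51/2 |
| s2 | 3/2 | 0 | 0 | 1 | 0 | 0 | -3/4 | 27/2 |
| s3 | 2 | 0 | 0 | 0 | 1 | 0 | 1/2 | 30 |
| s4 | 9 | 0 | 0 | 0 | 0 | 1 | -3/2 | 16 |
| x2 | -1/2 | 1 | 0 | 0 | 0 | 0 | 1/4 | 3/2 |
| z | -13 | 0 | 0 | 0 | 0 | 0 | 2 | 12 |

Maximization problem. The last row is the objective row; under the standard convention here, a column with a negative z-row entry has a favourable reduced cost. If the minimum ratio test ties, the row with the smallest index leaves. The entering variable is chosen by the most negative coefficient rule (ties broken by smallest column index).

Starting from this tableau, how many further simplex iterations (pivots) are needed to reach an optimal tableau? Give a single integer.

2

pivot: x1 in, s4 out → z = 316/9
pivot: s5 in, x2 out → z = 75/2
No improving column remains; optimal.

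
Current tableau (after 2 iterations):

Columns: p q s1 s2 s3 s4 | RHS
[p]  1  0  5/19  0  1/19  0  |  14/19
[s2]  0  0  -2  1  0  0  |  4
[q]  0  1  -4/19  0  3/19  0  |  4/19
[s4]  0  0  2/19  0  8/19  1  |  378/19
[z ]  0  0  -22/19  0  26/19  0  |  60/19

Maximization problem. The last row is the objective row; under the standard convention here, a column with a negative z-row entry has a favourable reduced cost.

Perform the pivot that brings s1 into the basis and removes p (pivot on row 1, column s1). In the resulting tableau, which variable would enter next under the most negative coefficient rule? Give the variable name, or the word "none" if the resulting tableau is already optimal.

Pivot element 5/19. New z-row = old z-row − (-22/19)·(row 1/(5/19)).
Updated z-row coefficients: p: 22/5, q: 0, s1: 0, s2: 0, s3: 8/5, s4: 0.
No coefficient is strictly negative; the tableau after this pivot is optimal.

none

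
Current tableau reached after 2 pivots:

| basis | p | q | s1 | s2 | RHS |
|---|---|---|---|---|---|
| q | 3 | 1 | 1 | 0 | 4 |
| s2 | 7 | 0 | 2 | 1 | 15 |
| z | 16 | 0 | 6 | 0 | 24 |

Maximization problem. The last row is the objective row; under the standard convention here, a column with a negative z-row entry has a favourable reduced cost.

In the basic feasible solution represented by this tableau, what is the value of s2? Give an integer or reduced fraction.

15

s2 is basic (row 2); its value is the RHS of that row: 15.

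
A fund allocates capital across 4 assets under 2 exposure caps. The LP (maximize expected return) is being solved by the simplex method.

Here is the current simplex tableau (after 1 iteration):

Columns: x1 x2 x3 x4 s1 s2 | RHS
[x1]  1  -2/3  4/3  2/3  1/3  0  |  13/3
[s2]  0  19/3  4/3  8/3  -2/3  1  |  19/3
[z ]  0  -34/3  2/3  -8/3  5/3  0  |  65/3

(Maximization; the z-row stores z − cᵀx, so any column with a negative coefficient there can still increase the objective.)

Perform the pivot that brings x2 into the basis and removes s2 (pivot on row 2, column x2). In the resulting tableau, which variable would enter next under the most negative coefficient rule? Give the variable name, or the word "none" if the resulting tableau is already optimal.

Pivot element 19/3. New z-row = old z-row − (-34/3)·(row 2/(19/3)).
Updated z-row coefficients: x1: 0, x2: 0, x3: 58/19, x4: 40/19, s1: 9/19, s2: 34/19.
No coefficient is strictly negative; the tableau after this pivot is optimal.

none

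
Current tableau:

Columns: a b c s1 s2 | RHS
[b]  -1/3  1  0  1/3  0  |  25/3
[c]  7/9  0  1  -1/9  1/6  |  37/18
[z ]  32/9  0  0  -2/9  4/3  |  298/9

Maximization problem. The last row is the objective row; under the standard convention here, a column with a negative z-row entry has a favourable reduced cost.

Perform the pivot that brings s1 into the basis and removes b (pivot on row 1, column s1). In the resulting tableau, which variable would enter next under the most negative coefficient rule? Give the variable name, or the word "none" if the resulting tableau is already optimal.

none

Pivot element 1/3. New z-row = old z-row − (-2/9)·(row 1/(1/3)).
Updated z-row coefficients: a: 10/3, b: 2/3, c: 0, s1: 0, s2: 4/3.
No coefficient is strictly negative; the tableau after this pivot is optimal.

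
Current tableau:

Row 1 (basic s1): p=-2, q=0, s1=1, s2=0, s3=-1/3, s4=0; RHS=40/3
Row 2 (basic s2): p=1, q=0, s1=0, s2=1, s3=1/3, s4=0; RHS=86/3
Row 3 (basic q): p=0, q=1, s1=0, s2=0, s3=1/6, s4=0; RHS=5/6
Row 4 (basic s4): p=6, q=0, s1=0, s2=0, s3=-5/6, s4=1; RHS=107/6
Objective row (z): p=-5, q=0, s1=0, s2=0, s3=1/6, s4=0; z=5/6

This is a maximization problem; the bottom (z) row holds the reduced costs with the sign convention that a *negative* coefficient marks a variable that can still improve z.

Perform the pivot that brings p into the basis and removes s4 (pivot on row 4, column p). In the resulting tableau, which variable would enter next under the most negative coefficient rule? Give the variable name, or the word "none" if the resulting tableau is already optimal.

s3

Pivot element 6. New z-row = old z-row − (-5)·(row 4/6).
Updated z-row coefficients: p: 0, q: 0, s1: 0, s2: 0, s3: -19/36, s4: 5/6.
The most negative is -19/36 in column s3, so s3 would enter next.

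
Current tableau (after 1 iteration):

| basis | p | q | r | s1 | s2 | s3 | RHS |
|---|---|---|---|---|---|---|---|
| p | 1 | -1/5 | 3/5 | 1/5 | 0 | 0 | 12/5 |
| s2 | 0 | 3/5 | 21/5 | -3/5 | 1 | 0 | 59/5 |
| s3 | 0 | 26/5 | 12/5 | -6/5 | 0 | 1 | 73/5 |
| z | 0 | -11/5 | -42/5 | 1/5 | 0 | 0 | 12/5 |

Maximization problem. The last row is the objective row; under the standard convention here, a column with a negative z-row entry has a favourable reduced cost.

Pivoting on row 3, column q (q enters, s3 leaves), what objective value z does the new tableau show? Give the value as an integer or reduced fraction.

Minimum ratio for q: (73/5)/(26/5) = 73/26.
z changes by −(z-row coeff of q)·ratio = −(-11/5)·(73/26) = 803/130.
New z = 12/5 + (803/130) = 223/26.

223/26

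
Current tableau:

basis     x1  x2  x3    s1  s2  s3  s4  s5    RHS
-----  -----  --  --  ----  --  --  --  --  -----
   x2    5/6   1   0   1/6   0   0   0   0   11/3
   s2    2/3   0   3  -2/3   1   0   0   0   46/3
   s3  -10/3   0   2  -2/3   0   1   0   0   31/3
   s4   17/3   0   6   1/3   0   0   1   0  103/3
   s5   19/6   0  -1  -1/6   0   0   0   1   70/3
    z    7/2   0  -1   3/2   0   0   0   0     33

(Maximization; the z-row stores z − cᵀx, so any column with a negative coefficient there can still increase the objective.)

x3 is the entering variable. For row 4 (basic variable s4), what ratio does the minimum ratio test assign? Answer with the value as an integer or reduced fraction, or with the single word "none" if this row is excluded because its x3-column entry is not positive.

Ratio = RHS / (x3 entry) = (103/3) / 6 = 103/18.

103/18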